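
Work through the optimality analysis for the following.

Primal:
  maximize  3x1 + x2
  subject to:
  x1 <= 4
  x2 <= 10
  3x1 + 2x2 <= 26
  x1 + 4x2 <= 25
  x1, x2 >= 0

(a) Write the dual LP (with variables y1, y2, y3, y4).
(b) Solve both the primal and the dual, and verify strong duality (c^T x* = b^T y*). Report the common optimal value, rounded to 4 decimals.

The standard primal-dual pair for 'max c^T x s.t. A x <= b, x >= 0' is:
  Dual:  min b^T y  s.t.  A^T y >= c,  y >= 0.

So the dual LP is:
  minimize  4y1 + 10y2 + 26y3 + 25y4
  subject to:
    y1 + 3y3 + y4 >= 3
    y2 + 2y3 + 4y4 >= 1
    y1, y2, y3, y4 >= 0

Solving the primal: x* = (4, 5.25).
  primal value c^T x* = 17.25.
Solving the dual: y* = (2.75, 0, 0, 0.25).
  dual value b^T y* = 17.25.
Strong duality: c^T x* = b^T y*. Confirmed.

17.25


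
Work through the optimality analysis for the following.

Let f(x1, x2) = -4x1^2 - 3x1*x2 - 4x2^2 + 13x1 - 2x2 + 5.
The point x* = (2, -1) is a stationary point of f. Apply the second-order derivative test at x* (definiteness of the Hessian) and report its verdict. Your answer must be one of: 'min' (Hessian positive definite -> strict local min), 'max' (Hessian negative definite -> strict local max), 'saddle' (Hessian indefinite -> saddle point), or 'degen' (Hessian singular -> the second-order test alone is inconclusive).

Compute the Hessian H = grad^2 f:
  H = [[-8, -3], [-3, -8]]
Verify stationarity: grad f(x*) = H x* + g = (0, 0).
Eigenvalues of H: -11, -5.
Both eigenvalues < 0, so H is negative definite -> x* is a strict local max.

max


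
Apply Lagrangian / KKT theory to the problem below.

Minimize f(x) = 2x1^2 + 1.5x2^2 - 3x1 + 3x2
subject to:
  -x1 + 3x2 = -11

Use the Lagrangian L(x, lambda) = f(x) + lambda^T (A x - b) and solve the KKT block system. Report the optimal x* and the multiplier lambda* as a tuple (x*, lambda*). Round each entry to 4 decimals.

Form the Lagrangian:
  L(x, lambda) = (1/2) x^T Q x + c^T x + lambda^T (A x - b)
Stationarity (grad_x L = 0): Q x + c + A^T lambda = 0.
Primal feasibility: A x = b.

This gives the KKT block system:
  [ Q   A^T ] [ x     ]   [-c ]
  [ A    0  ] [ lambda ] = [ b ]

Solving the linear system:
  x*      = (1.3077, -3.2308)
  lambda* = (2.2308)
  f(x*)   = 5.4615

x* = (1.3077, -3.2308), lambda* = (2.2308)


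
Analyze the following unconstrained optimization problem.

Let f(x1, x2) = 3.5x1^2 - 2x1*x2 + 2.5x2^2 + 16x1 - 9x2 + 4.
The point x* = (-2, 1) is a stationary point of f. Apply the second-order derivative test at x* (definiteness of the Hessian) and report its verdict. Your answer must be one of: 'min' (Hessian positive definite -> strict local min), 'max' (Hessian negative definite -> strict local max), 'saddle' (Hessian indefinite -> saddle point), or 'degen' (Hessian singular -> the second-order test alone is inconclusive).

Compute the Hessian H = grad^2 f:
  H = [[7, -2], [-2, 5]]
Verify stationarity: grad f(x*) = H x* + g = (0, 0).
Eigenvalues of H: 3.7639, 8.2361.
Both eigenvalues > 0, so H is positive definite -> x* is a strict local min.

min


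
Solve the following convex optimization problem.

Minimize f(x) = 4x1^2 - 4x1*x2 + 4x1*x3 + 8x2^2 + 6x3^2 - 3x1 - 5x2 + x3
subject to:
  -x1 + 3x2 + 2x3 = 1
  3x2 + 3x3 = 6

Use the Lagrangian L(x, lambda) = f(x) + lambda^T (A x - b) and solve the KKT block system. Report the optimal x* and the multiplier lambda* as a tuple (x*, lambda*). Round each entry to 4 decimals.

Form the Lagrangian:
  L(x, lambda) = (1/2) x^T Q x + c^T x + lambda^T (A x - b)
Stationarity (grad_x L = 0): Q x + c + A^T lambda = 0.
Primal feasibility: A x = b.

This gives the KKT block system:
  [ Q   A^T ] [ x     ]   [-c ]
  [ A    0  ] [ lambda ] = [ b ]

Solving the linear system:
  x*      = (4.25, 1.25, 0.75)
  lambda* = (29, -28.3333)
  f(x*)   = 61.375

x* = (4.25, 1.25, 0.75), lambda* = (29, -28.3333)


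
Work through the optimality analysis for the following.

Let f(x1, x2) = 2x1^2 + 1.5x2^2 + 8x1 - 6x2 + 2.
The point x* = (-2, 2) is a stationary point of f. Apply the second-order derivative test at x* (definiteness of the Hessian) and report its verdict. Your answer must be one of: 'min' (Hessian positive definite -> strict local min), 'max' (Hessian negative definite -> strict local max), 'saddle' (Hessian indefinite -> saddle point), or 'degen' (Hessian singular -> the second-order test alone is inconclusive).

Compute the Hessian H = grad^2 f:
  H = [[4, 0], [0, 3]]
Verify stationarity: grad f(x*) = H x* + g = (0, 0).
Eigenvalues of H: 3, 4.
Both eigenvalues > 0, so H is positive definite -> x* is a strict local min.

min


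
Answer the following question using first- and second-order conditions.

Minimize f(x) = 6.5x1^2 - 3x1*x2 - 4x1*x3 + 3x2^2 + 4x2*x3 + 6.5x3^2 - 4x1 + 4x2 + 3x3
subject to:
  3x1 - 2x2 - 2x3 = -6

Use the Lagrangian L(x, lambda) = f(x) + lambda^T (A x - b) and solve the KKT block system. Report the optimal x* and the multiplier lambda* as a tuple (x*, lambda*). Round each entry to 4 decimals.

Form the Lagrangian:
  L(x, lambda) = (1/2) x^T Q x + c^T x + lambda^T (A x - b)
Stationarity (grad_x L = 0): Q x + c + A^T lambda = 0.
Primal feasibility: A x = b.

This gives the KKT block system:
  [ Q   A^T ] [ x     ]   [-c ]
  [ A    0  ] [ lambda ] = [ b ]

Solving the linear system:
  x*      = (-1.0878, 1.1275, 0.2408)
  lambda* = (7.4958)
  f(x*)   = 27.279

x* = (-1.0878, 1.1275, 0.2408), lambda* = (7.4958)


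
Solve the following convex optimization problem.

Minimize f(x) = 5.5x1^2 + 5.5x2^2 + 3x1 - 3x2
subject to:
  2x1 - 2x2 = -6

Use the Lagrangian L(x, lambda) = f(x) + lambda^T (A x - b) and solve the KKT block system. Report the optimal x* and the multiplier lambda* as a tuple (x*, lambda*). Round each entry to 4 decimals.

Form the Lagrangian:
  L(x, lambda) = (1/2) x^T Q x + c^T x + lambda^T (A x - b)
Stationarity (grad_x L = 0): Q x + c + A^T lambda = 0.
Primal feasibility: A x = b.

This gives the KKT block system:
  [ Q   A^T ] [ x     ]   [-c ]
  [ A    0  ] [ lambda ] = [ b ]

Solving the linear system:
  x*      = (-1.5, 1.5)
  lambda* = (6.75)
  f(x*)   = 15.75

x* = (-1.5, 1.5), lambda* = (6.75)


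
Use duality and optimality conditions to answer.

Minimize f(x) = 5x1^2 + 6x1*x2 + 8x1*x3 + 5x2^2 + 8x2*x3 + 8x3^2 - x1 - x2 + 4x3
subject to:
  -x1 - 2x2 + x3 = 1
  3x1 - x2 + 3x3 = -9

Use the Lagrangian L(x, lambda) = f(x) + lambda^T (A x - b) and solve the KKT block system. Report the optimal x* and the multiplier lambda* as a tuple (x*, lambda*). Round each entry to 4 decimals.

Form the Lagrangian:
  L(x, lambda) = (1/2) x^T Q x + c^T x + lambda^T (A x - b)
Stationarity (grad_x L = 0): Q x + c + A^T lambda = 0.
Primal feasibility: A x = b.

This gives the KKT block system:
  [ Q   A^T ] [ x     ]   [-c ]
  [ A    0  ] [ lambda ] = [ b ]

Solving the linear system:
  x*      = (-2.7723, 0.9267, 0.0812)
  lambda* = (-6.5236, 5.3298)
  f(x*)   = 28.3312

x* = (-2.7723, 0.9267, 0.0812), lambda* = (-6.5236, 5.3298)


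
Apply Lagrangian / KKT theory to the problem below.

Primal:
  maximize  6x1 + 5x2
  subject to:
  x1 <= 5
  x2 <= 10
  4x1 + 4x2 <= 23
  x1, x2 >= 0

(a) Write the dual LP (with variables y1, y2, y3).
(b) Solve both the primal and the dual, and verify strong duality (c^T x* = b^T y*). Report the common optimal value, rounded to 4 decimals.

The standard primal-dual pair for 'max c^T x s.t. A x <= b, x >= 0' is:
  Dual:  min b^T y  s.t.  A^T y >= c,  y >= 0.

So the dual LP is:
  minimize  5y1 + 10y2 + 23y3
  subject to:
    y1 + 4y3 >= 6
    y2 + 4y3 >= 5
    y1, y2, y3 >= 0

Solving the primal: x* = (5, 0.75).
  primal value c^T x* = 33.75.
Solving the dual: y* = (1, 0, 1.25).
  dual value b^T y* = 33.75.
Strong duality: c^T x* = b^T y*. Confirmed.

33.75


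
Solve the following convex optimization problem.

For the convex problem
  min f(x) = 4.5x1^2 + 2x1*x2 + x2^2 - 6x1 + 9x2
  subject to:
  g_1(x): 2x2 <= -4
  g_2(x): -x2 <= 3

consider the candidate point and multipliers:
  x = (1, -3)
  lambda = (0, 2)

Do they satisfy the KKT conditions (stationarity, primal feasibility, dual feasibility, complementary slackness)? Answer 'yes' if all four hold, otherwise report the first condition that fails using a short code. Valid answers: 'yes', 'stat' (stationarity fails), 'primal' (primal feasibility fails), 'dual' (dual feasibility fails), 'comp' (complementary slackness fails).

Gradient of f: grad f(x) = Q x + c = (-3, 5)
Constraint values g_i(x) = a_i^T x - b_i:
  g_1((1, -3)) = -2
  g_2((1, -3)) = 0
Stationarity residual: grad f(x) + sum_i lambda_i a_i = (-3, 3)
  -> stationarity FAILS
Primal feasibility (all g_i <= 0): OK
Dual feasibility (all lambda_i >= 0): OK
Complementary slackness (lambda_i * g_i(x) = 0 for all i): OK

Verdict: the first failing condition is stationarity -> stat.

stat


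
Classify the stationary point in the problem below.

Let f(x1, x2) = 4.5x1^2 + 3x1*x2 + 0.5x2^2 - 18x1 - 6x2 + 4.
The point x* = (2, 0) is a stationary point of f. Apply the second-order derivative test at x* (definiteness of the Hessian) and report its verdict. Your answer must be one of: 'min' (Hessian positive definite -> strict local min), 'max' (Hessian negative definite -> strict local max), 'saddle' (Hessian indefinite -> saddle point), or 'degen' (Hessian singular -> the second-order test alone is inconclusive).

Compute the Hessian H = grad^2 f:
  H = [[9, 3], [3, 1]]
Verify stationarity: grad f(x*) = H x* + g = (0, 0).
Eigenvalues of H: 0, 10.
H has a zero eigenvalue (singular; positive semidefinite but not definite), so H is neither positive definite, negative definite, nor indefinite. The second-order test alone is inconclusive -> degen.
(Indeed, f is constant along the null direction of H through x*, so x* is not a strict local extremum.)

degen


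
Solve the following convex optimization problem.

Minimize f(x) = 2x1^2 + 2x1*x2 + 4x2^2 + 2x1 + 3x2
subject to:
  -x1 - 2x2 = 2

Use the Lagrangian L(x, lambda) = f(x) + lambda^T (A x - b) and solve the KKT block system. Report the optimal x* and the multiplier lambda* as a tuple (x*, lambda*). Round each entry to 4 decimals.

Form the Lagrangian:
  L(x, lambda) = (1/2) x^T Q x + c^T x + lambda^T (A x - b)
Stationarity (grad_x L = 0): Q x + c + A^T lambda = 0.
Primal feasibility: A x = b.

This gives the KKT block system:
  [ Q   A^T ] [ x     ]   [-c ]
  [ A    0  ] [ lambda ] = [ b ]

Solving the linear system:
  x*      = (-0.625, -0.6875)
  lambda* = (-1.875)
  f(x*)   = 0.2188

x* = (-0.625, -0.6875), lambda* = (-1.875)


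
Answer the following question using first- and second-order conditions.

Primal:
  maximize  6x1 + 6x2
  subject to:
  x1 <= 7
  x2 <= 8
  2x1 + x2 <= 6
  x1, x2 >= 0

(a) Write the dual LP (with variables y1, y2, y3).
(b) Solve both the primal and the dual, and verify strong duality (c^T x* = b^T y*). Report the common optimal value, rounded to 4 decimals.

The standard primal-dual pair for 'max c^T x s.t. A x <= b, x >= 0' is:
  Dual:  min b^T y  s.t.  A^T y >= c,  y >= 0.

So the dual LP is:
  minimize  7y1 + 8y2 + 6y3
  subject to:
    y1 + 2y3 >= 6
    y2 + y3 >= 6
    y1, y2, y3 >= 0

Solving the primal: x* = (0, 6).
  primal value c^T x* = 36.
Solving the dual: y* = (0, 0, 6).
  dual value b^T y* = 36.
Strong duality: c^T x* = b^T y*. Confirmed.

36


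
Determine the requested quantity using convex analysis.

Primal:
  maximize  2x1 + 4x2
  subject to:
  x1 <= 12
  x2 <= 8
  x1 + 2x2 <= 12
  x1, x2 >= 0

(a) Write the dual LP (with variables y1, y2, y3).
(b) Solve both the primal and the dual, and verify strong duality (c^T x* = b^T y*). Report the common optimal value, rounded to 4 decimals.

The standard primal-dual pair for 'max c^T x s.t. A x <= b, x >= 0' is:
  Dual:  min b^T y  s.t.  A^T y >= c,  y >= 0.

So the dual LP is:
  minimize  12y1 + 8y2 + 12y3
  subject to:
    y1 + y3 >= 2
    y2 + 2y3 >= 4
    y1, y2, y3 >= 0

Solving the primal: x* = (0, 6).
  primal value c^T x* = 24.
Solving the dual: y* = (0, 0, 2).
  dual value b^T y* = 24.
Strong duality: c^T x* = b^T y*. Confirmed.

24


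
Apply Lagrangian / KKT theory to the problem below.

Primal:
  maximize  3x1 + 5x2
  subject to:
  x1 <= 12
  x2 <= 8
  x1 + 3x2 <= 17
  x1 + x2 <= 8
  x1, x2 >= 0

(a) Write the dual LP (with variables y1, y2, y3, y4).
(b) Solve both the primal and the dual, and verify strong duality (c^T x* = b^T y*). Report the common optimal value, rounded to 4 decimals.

The standard primal-dual pair for 'max c^T x s.t. A x <= b, x >= 0' is:
  Dual:  min b^T y  s.t.  A^T y >= c,  y >= 0.

So the dual LP is:
  minimize  12y1 + 8y2 + 17y3 + 8y4
  subject to:
    y1 + y3 + y4 >= 3
    y2 + 3y3 + y4 >= 5
    y1, y2, y3, y4 >= 0

Solving the primal: x* = (3.5, 4.5).
  primal value c^T x* = 33.
Solving the dual: y* = (0, 0, 1, 2).
  dual value b^T y* = 33.
Strong duality: c^T x* = b^T y*. Confirmed.

33


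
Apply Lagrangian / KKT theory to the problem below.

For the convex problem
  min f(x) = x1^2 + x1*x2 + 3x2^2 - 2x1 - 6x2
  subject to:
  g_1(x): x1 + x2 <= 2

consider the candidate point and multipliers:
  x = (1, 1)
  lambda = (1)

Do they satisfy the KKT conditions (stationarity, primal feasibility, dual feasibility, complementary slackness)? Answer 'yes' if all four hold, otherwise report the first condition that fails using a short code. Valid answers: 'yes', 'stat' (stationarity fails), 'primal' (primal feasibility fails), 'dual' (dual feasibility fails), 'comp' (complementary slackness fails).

Gradient of f: grad f(x) = Q x + c = (1, 1)
Constraint values g_i(x) = a_i^T x - b_i:
  g_1((1, 1)) = 0
Stationarity residual: grad f(x) + sum_i lambda_i a_i = (2, 2)
  -> stationarity FAILS
Primal feasibility (all g_i <= 0): OK
Dual feasibility (all lambda_i >= 0): OK
Complementary slackness (lambda_i * g_i(x) = 0 for all i): OK

Verdict: the first failing condition is stationarity -> stat.

stat


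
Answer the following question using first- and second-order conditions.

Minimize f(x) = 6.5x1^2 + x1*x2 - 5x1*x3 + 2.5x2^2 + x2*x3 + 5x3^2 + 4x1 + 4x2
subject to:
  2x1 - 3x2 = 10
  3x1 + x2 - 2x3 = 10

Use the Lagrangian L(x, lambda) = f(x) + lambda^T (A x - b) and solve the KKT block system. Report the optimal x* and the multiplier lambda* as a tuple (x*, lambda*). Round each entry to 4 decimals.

Form the Lagrangian:
  L(x, lambda) = (1/2) x^T Q x + c^T x + lambda^T (A x - b)
Stationarity (grad_x L = 0): Q x + c + A^T lambda = 0.
Primal feasibility: A x = b.

This gives the KKT block system:
  [ Q   A^T ] [ x     ]   [-c ]
  [ A    0  ] [ lambda ] = [ b ]

Solving the linear system:
  x*      = (3.128, -1.248, -0.9319)
  lambda* = (-4.3825, -13.1037)
  f(x*)   = 91.1912

x* = (3.128, -1.248, -0.9319), lambda* = (-4.3825, -13.1037)


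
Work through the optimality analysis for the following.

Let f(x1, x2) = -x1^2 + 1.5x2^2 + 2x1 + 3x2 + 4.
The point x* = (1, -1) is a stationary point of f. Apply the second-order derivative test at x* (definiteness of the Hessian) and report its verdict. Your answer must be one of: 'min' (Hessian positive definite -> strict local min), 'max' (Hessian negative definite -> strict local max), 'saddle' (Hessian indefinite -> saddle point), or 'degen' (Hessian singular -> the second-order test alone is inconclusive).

Compute the Hessian H = grad^2 f:
  H = [[-2, 0], [0, 3]]
Verify stationarity: grad f(x*) = H x* + g = (0, 0).
Eigenvalues of H: -2, 3.
Eigenvalues have mixed signs, so H is indefinite -> x* is a saddle point.

saddle


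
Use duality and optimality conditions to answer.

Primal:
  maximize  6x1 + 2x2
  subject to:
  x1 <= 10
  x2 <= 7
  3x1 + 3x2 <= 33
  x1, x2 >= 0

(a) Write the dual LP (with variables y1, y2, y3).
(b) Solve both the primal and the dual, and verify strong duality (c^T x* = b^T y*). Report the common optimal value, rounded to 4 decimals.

The standard primal-dual pair for 'max c^T x s.t. A x <= b, x >= 0' is:
  Dual:  min b^T y  s.t.  A^T y >= c,  y >= 0.

So the dual LP is:
  minimize  10y1 + 7y2 + 33y3
  subject to:
    y1 + 3y3 >= 6
    y2 + 3y3 >= 2
    y1, y2, y3 >= 0

Solving the primal: x* = (10, 1).
  primal value c^T x* = 62.
Solving the dual: y* = (4, 0, 0.6667).
  dual value b^T y* = 62.
Strong duality: c^T x* = b^T y*. Confirmed.

62


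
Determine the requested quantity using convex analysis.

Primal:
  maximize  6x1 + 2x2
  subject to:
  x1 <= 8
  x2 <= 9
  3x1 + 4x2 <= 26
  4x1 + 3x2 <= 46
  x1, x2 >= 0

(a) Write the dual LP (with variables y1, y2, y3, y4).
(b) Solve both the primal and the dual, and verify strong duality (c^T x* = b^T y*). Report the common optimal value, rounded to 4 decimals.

The standard primal-dual pair for 'max c^T x s.t. A x <= b, x >= 0' is:
  Dual:  min b^T y  s.t.  A^T y >= c,  y >= 0.

So the dual LP is:
  minimize  8y1 + 9y2 + 26y3 + 46y4
  subject to:
    y1 + 3y3 + 4y4 >= 6
    y2 + 4y3 + 3y4 >= 2
    y1, y2, y3, y4 >= 0

Solving the primal: x* = (8, 0.5).
  primal value c^T x* = 49.
Solving the dual: y* = (4.5, 0, 0.5, 0).
  dual value b^T y* = 49.
Strong duality: c^T x* = b^T y*. Confirmed.

49


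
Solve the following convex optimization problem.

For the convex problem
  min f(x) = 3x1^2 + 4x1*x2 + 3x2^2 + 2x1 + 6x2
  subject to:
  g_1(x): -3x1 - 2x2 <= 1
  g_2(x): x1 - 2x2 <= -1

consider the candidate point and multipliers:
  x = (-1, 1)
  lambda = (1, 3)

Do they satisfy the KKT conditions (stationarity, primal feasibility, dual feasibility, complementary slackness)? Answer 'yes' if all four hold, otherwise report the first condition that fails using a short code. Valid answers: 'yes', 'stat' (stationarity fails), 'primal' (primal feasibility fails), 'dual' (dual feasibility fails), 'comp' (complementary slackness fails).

Gradient of f: grad f(x) = Q x + c = (0, 8)
Constraint values g_i(x) = a_i^T x - b_i:
  g_1((-1, 1)) = 0
  g_2((-1, 1)) = -2
Stationarity residual: grad f(x) + sum_i lambda_i a_i = (0, 0)
  -> stationarity OK
Primal feasibility (all g_i <= 0): OK
Dual feasibility (all lambda_i >= 0): OK
Complementary slackness (lambda_i * g_i(x) = 0 for all i): FAILS

Verdict: the first failing condition is complementary_slackness -> comp.

comp


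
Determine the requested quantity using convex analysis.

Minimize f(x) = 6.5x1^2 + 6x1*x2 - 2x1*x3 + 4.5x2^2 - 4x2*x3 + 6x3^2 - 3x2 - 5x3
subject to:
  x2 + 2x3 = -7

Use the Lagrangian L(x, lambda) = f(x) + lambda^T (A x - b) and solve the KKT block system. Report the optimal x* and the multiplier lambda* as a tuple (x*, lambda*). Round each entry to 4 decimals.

Form the Lagrangian:
  L(x, lambda) = (1/2) x^T Q x + c^T x + lambda^T (A x - b)
Stationarity (grad_x L = 0): Q x + c + A^T lambda = 0.
Primal feasibility: A x = b.

This gives the KKT block system:
  [ Q   A^T ] [ x     ]   [-c ]
  [ A    0  ] [ lambda ] = [ b ]

Solving the linear system:
  x*      = (0.8145, -2.5126, -2.2437)
  lambda* = (11.7516)
  f(x*)   = 50.5086

x* = (0.8145, -2.5126, -2.2437), lambda* = (11.7516)


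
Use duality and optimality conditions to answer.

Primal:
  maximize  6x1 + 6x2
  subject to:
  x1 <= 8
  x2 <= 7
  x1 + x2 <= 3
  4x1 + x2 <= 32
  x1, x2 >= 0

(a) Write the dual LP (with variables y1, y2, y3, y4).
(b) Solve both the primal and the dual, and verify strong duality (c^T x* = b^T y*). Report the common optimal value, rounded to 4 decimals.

The standard primal-dual pair for 'max c^T x s.t. A x <= b, x >= 0' is:
  Dual:  min b^T y  s.t.  A^T y >= c,  y >= 0.

So the dual LP is:
  minimize  8y1 + 7y2 + 3y3 + 32y4
  subject to:
    y1 + y3 + 4y4 >= 6
    y2 + y3 + y4 >= 6
    y1, y2, y3, y4 >= 0

Solving the primal: x* = (3, 0).
  primal value c^T x* = 18.
Solving the dual: y* = (0, 0, 6, 0).
  dual value b^T y* = 18.
Strong duality: c^T x* = b^T y*. Confirmed.

18


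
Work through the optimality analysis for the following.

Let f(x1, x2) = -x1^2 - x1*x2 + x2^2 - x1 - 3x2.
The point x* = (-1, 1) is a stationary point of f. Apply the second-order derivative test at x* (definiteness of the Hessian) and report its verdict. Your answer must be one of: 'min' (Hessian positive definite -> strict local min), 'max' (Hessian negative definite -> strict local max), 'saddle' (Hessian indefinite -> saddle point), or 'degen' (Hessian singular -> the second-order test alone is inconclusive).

Compute the Hessian H = grad^2 f:
  H = [[-2, -1], [-1, 2]]
Verify stationarity: grad f(x*) = H x* + g = (0, 0).
Eigenvalues of H: -2.2361, 2.2361.
Eigenvalues have mixed signs, so H is indefinite -> x* is a saddle point.

saddle


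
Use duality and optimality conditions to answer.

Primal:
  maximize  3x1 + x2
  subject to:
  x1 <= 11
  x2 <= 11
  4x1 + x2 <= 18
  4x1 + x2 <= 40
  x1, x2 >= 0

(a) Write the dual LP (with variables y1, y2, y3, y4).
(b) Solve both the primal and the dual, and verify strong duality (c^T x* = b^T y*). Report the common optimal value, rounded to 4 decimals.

The standard primal-dual pair for 'max c^T x s.t. A x <= b, x >= 0' is:
  Dual:  min b^T y  s.t.  A^T y >= c,  y >= 0.

So the dual LP is:
  minimize  11y1 + 11y2 + 18y3 + 40y4
  subject to:
    y1 + 4y3 + 4y4 >= 3
    y2 + y3 + y4 >= 1
    y1, y2, y3, y4 >= 0

Solving the primal: x* = (1.75, 11).
  primal value c^T x* = 16.25.
Solving the dual: y* = (0, 0.25, 0.75, 0).
  dual value b^T y* = 16.25.
Strong duality: c^T x* = b^T y*. Confirmed.

16.25


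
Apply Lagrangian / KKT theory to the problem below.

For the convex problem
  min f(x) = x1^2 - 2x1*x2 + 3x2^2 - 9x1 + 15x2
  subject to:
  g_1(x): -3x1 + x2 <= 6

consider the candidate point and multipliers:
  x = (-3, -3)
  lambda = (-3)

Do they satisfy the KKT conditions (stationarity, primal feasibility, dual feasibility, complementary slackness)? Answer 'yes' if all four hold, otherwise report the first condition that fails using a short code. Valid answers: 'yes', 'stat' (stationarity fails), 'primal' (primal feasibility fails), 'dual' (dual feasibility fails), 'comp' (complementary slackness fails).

Gradient of f: grad f(x) = Q x + c = (-9, 3)
Constraint values g_i(x) = a_i^T x - b_i:
  g_1((-3, -3)) = 0
Stationarity residual: grad f(x) + sum_i lambda_i a_i = (0, 0)
  -> stationarity OK
Primal feasibility (all g_i <= 0): OK
Dual feasibility (all lambda_i >= 0): FAILS
Complementary slackness (lambda_i * g_i(x) = 0 for all i): OK

Verdict: the first failing condition is dual_feasibility -> dual.

dual


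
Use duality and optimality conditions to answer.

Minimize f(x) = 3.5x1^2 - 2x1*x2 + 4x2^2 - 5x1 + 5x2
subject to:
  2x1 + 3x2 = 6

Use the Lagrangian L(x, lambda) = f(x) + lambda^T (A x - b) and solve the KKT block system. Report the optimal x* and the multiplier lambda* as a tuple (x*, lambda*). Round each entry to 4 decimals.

Form the Lagrangian:
  L(x, lambda) = (1/2) x^T Q x + c^T x + lambda^T (A x - b)
Stationarity (grad_x L = 0): Q x + c + A^T lambda = 0.
Primal feasibility: A x = b.

This gives the KKT block system:
  [ Q   A^T ] [ x     ]   [-c ]
  [ A    0  ] [ lambda ] = [ b ]

Solving the linear system:
  x*      = (1.7395, 0.8403)
  lambda* = (-2.7479)
  f(x*)   = 5.9958

x* = (1.7395, 0.8403), lambda* = (-2.7479)


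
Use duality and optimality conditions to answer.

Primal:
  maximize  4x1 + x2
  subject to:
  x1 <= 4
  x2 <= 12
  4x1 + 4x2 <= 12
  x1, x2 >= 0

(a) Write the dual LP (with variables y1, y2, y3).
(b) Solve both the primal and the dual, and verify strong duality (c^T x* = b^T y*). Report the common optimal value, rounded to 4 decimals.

The standard primal-dual pair for 'max c^T x s.t. A x <= b, x >= 0' is:
  Dual:  min b^T y  s.t.  A^T y >= c,  y >= 0.

So the dual LP is:
  minimize  4y1 + 12y2 + 12y3
  subject to:
    y1 + 4y3 >= 4
    y2 + 4y3 >= 1
    y1, y2, y3 >= 0

Solving the primal: x* = (3, 0).
  primal value c^T x* = 12.
Solving the dual: y* = (0, 0, 1).
  dual value b^T y* = 12.
Strong duality: c^T x* = b^T y*. Confirmed.

12


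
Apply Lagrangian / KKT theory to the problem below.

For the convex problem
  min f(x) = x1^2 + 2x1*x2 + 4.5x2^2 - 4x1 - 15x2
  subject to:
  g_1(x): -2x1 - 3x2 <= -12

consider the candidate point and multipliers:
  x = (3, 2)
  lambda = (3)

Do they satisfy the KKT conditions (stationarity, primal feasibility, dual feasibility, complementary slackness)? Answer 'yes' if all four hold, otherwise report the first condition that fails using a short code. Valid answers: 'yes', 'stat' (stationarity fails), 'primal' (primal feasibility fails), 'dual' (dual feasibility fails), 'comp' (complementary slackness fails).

Gradient of f: grad f(x) = Q x + c = (6, 9)
Constraint values g_i(x) = a_i^T x - b_i:
  g_1((3, 2)) = 0
Stationarity residual: grad f(x) + sum_i lambda_i a_i = (0, 0)
  -> stationarity OK
Primal feasibility (all g_i <= 0): OK
Dual feasibility (all lambda_i >= 0): OK
Complementary slackness (lambda_i * g_i(x) = 0 for all i): OK

Verdict: yes, KKT holds.

yes


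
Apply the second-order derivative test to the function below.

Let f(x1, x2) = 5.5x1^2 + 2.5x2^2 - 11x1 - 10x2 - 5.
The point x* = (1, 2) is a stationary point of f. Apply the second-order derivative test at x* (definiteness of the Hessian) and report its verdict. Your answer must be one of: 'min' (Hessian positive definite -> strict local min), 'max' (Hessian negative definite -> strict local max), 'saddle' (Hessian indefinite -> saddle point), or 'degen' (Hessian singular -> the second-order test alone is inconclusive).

Compute the Hessian H = grad^2 f:
  H = [[11, 0], [0, 5]]
Verify stationarity: grad f(x*) = H x* + g = (0, 0).
Eigenvalues of H: 5, 11.
Both eigenvalues > 0, so H is positive definite -> x* is a strict local min.

min


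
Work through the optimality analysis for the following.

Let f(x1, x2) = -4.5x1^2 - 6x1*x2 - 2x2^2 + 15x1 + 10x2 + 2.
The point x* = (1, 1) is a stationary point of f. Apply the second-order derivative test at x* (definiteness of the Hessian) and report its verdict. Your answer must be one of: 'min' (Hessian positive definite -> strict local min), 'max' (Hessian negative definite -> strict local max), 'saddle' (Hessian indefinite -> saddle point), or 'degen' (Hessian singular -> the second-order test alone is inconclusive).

Compute the Hessian H = grad^2 f:
  H = [[-9, -6], [-6, -4]]
Verify stationarity: grad f(x*) = H x* + g = (0, 0).
Eigenvalues of H: -13, 0.
H has a zero eigenvalue (singular; negative semidefinite but not definite), so H is neither positive definite, negative definite, nor indefinite. The second-order test alone is inconclusive -> degen.
(Indeed, f is constant along the null direction of H through x*, so x* is not a strict local extremum.)

degen


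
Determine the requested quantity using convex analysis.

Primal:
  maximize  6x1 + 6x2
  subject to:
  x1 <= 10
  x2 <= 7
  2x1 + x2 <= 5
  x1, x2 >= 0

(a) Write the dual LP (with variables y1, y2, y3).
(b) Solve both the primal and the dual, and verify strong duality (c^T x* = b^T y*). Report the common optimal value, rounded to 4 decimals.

The standard primal-dual pair for 'max c^T x s.t. A x <= b, x >= 0' is:
  Dual:  min b^T y  s.t.  A^T y >= c,  y >= 0.

So the dual LP is:
  minimize  10y1 + 7y2 + 5y3
  subject to:
    y1 + 2y3 >= 6
    y2 + y3 >= 6
    y1, y2, y3 >= 0

Solving the primal: x* = (0, 5).
  primal value c^T x* = 30.
Solving the dual: y* = (0, 0, 6).
  dual value b^T y* = 30.
Strong duality: c^T x* = b^T y*. Confirmed.

30


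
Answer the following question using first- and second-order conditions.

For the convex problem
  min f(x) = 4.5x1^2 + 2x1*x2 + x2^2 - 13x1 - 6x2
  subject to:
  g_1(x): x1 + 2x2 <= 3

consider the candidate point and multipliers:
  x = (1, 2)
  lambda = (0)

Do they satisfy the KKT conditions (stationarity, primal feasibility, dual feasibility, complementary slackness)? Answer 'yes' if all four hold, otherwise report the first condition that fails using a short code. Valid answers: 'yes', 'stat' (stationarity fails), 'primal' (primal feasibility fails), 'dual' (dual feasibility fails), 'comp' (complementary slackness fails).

Gradient of f: grad f(x) = Q x + c = (0, 0)
Constraint values g_i(x) = a_i^T x - b_i:
  g_1((1, 2)) = 2
Stationarity residual: grad f(x) + sum_i lambda_i a_i = (0, 0)
  -> stationarity OK
Primal feasibility (all g_i <= 0): FAILS
Dual feasibility (all lambda_i >= 0): OK
Complementary slackness (lambda_i * g_i(x) = 0 for all i): OK

Verdict: the first failing condition is primal_feasibility -> primal.

primal


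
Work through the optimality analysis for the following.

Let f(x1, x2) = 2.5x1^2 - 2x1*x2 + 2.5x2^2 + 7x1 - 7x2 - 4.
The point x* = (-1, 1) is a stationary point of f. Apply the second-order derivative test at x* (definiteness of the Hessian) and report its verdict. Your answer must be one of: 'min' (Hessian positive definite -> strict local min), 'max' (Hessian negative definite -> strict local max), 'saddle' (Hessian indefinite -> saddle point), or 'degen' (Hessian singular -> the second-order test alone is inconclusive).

Compute the Hessian H = grad^2 f:
  H = [[5, -2], [-2, 5]]
Verify stationarity: grad f(x*) = H x* + g = (0, 0).
Eigenvalues of H: 3, 7.
Both eigenvalues > 0, so H is positive definite -> x* is a strict local min.

min


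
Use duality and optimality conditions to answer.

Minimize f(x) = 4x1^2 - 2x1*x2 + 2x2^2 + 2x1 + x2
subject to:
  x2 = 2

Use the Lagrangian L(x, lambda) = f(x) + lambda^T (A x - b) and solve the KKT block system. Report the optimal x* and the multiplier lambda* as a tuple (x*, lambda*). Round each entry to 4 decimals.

Form the Lagrangian:
  L(x, lambda) = (1/2) x^T Q x + c^T x + lambda^T (A x - b)
Stationarity (grad_x L = 0): Q x + c + A^T lambda = 0.
Primal feasibility: A x = b.

This gives the KKT block system:
  [ Q   A^T ] [ x     ]   [-c ]
  [ A    0  ] [ lambda ] = [ b ]

Solving the linear system:
  x*      = (0.25, 2)
  lambda* = (-8.5)
  f(x*)   = 9.75

x* = (0.25, 2), lambda* = (-8.5)


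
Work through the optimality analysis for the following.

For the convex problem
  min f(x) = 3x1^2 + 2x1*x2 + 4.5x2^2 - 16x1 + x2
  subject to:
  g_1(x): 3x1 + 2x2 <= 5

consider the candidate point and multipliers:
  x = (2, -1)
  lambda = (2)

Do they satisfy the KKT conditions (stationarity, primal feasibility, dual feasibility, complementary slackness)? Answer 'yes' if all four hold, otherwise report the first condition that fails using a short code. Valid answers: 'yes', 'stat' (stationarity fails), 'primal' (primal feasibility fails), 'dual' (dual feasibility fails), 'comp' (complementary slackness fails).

Gradient of f: grad f(x) = Q x + c = (-6, -4)
Constraint values g_i(x) = a_i^T x - b_i:
  g_1((2, -1)) = -1
Stationarity residual: grad f(x) + sum_i lambda_i a_i = (0, 0)
  -> stationarity OK
Primal feasibility (all g_i <= 0): OK
Dual feasibility (all lambda_i >= 0): OK
Complementary slackness (lambda_i * g_i(x) = 0 for all i): FAILS

Verdict: the first failing condition is complementary_slackness -> comp.

comp


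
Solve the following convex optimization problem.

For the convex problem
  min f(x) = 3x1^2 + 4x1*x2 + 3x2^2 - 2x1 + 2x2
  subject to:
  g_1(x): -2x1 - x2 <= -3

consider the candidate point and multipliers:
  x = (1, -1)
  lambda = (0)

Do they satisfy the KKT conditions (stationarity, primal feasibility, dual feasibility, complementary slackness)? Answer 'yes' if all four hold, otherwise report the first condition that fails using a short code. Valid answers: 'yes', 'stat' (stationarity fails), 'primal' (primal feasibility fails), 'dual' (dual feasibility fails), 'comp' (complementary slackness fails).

Gradient of f: grad f(x) = Q x + c = (0, 0)
Constraint values g_i(x) = a_i^T x - b_i:
  g_1((1, -1)) = 2
Stationarity residual: grad f(x) + sum_i lambda_i a_i = (0, 0)
  -> stationarity OK
Primal feasibility (all g_i <= 0): FAILS
Dual feasibility (all lambda_i >= 0): OK
Complementary slackness (lambda_i * g_i(x) = 0 for all i): OK

Verdict: the first failing condition is primal_feasibility -> primal.

primal


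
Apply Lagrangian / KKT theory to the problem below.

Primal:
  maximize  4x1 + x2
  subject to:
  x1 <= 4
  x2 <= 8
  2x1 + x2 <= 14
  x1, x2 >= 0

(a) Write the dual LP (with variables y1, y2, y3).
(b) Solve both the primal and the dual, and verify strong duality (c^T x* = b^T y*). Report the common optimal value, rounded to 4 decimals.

The standard primal-dual pair for 'max c^T x s.t. A x <= b, x >= 0' is:
  Dual:  min b^T y  s.t.  A^T y >= c,  y >= 0.

So the dual LP is:
  minimize  4y1 + 8y2 + 14y3
  subject to:
    y1 + 2y3 >= 4
    y2 + y3 >= 1
    y1, y2, y3 >= 0

Solving the primal: x* = (4, 6).
  primal value c^T x* = 22.
Solving the dual: y* = (2, 0, 1).
  dual value b^T y* = 22.
Strong duality: c^T x* = b^T y*. Confirmed.

22


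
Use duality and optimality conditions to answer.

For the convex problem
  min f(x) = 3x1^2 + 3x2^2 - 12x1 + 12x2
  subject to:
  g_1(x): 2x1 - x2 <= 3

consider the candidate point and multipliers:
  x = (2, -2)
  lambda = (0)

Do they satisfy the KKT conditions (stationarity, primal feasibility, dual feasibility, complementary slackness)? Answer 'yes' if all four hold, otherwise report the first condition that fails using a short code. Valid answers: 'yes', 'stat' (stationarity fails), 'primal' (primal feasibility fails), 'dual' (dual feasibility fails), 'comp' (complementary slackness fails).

Gradient of f: grad f(x) = Q x + c = (0, 0)
Constraint values g_i(x) = a_i^T x - b_i:
  g_1((2, -2)) = 3
Stationarity residual: grad f(x) + sum_i lambda_i a_i = (0, 0)
  -> stationarity OK
Primal feasibility (all g_i <= 0): FAILS
Dual feasibility (all lambda_i >= 0): OK
Complementary slackness (lambda_i * g_i(x) = 0 for all i): OK

Verdict: the first failing condition is primal_feasibility -> primal.

primal


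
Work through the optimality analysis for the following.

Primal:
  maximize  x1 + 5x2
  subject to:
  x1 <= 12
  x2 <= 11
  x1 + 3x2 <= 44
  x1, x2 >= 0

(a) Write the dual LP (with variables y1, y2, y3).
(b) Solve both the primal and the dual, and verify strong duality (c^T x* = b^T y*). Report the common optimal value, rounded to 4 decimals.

The standard primal-dual pair for 'max c^T x s.t. A x <= b, x >= 0' is:
  Dual:  min b^T y  s.t.  A^T y >= c,  y >= 0.

So the dual LP is:
  minimize  12y1 + 11y2 + 44y3
  subject to:
    y1 + y3 >= 1
    y2 + 3y3 >= 5
    y1, y2, y3 >= 0

Solving the primal: x* = (11, 11).
  primal value c^T x* = 66.
Solving the dual: y* = (0, 2, 1).
  dual value b^T y* = 66.
Strong duality: c^T x* = b^T y*. Confirmed.

66


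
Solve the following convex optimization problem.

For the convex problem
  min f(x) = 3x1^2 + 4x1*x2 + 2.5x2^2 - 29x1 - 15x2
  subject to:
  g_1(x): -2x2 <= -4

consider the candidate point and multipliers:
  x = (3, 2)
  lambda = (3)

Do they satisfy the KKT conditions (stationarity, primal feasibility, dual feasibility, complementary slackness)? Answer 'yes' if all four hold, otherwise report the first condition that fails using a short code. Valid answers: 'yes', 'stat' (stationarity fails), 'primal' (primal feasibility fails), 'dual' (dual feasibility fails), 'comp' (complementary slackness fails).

Gradient of f: grad f(x) = Q x + c = (-3, 7)
Constraint values g_i(x) = a_i^T x - b_i:
  g_1((3, 2)) = 0
Stationarity residual: grad f(x) + sum_i lambda_i a_i = (-3, 1)
  -> stationarity FAILS
Primal feasibility (all g_i <= 0): OK
Dual feasibility (all lambda_i >= 0): OK
Complementary slackness (lambda_i * g_i(x) = 0 for all i): OK

Verdict: the first failing condition is stationarity -> stat.

stat


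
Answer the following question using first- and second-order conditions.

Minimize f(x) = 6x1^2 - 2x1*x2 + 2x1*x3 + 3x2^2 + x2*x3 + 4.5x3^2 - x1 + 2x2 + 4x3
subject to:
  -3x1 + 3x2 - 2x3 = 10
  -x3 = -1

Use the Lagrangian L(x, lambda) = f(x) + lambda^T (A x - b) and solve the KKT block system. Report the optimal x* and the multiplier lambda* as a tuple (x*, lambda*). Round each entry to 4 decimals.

Form the Lagrangian:
  L(x, lambda) = (1/2) x^T Q x + c^T x + lambda^T (A x - b)
Stationarity (grad_x L = 0): Q x + c + A^T lambda = 0.
Primal feasibility: A x = b.

This gives the KKT block system:
  [ Q   A^T ] [ x     ]   [-c ]
  [ A    0  ] [ lambda ] = [ b ]

Solving the linear system:
  x*      = (-1.4286, 2.5714, 1)
  lambda* = (-7.0952, 26.9048)
  f(x*)   = 54.2143

x* = (-1.4286, 2.5714, 1), lambda* = (-7.0952, 26.9048)


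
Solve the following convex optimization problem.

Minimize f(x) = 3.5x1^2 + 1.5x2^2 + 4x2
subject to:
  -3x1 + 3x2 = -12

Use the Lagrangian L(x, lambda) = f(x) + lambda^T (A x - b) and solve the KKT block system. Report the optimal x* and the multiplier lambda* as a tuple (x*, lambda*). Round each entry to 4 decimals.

Form the Lagrangian:
  L(x, lambda) = (1/2) x^T Q x + c^T x + lambda^T (A x - b)
Stationarity (grad_x L = 0): Q x + c + A^T lambda = 0.
Primal feasibility: A x = b.

This gives the KKT block system:
  [ Q   A^T ] [ x     ]   [-c ]
  [ A    0  ] [ lambda ] = [ b ]

Solving the linear system:
  x*      = (0.8, -3.2)
  lambda* = (1.8667)
  f(x*)   = 4.8

x* = (0.8, -3.2), lambda* = (1.8667)


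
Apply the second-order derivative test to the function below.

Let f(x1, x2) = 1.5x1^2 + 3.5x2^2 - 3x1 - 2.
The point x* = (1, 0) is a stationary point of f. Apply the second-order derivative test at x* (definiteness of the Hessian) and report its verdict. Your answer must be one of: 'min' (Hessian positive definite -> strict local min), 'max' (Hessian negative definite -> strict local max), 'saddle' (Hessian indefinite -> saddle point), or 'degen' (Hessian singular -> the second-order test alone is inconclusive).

Compute the Hessian H = grad^2 f:
  H = [[3, 0], [0, 7]]
Verify stationarity: grad f(x*) = H x* + g = (0, 0).
Eigenvalues of H: 3, 7.
Both eigenvalues > 0, so H is positive definite -> x* is a strict local min.

min


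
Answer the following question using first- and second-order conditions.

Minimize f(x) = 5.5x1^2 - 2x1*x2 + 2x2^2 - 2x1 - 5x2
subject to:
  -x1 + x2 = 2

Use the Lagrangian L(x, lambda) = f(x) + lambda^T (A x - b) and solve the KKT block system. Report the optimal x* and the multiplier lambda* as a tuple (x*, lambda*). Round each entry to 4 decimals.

Form the Lagrangian:
  L(x, lambda) = (1/2) x^T Q x + c^T x + lambda^T (A x - b)
Stationarity (grad_x L = 0): Q x + c + A^T lambda = 0.
Primal feasibility: A x = b.

This gives the KKT block system:
  [ Q   A^T ] [ x     ]   [-c ]
  [ A    0  ] [ lambda ] = [ b ]

Solving the linear system:
  x*      = (0.2727, 2.2727)
  lambda* = (-3.5455)
  f(x*)   = -2.4091

x* = (0.2727, 2.2727), lambda* = (-3.5455)


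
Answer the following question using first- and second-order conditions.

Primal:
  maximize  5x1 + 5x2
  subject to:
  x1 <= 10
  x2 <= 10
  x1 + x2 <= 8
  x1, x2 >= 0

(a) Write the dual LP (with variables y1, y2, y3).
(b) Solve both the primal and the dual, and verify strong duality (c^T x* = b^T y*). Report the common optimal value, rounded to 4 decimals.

The standard primal-dual pair for 'max c^T x s.t. A x <= b, x >= 0' is:
  Dual:  min b^T y  s.t.  A^T y >= c,  y >= 0.

So the dual LP is:
  minimize  10y1 + 10y2 + 8y3
  subject to:
    y1 + y3 >= 5
    y2 + y3 >= 5
    y1, y2, y3 >= 0

Solving the primal: x* = (8, 0).
  primal value c^T x* = 40.
Solving the dual: y* = (0, 0, 5).
  dual value b^T y* = 40.
Strong duality: c^T x* = b^T y*. Confirmed.

40


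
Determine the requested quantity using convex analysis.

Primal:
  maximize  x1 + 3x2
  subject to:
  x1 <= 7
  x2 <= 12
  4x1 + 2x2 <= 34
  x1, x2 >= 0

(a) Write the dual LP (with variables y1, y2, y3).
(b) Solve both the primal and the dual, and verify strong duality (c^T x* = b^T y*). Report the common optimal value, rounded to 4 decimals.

The standard primal-dual pair for 'max c^T x s.t. A x <= b, x >= 0' is:
  Dual:  min b^T y  s.t.  A^T y >= c,  y >= 0.

So the dual LP is:
  minimize  7y1 + 12y2 + 34y3
  subject to:
    y1 + 4y3 >= 1
    y2 + 2y3 >= 3
    y1, y2, y3 >= 0

Solving the primal: x* = (2.5, 12).
  primal value c^T x* = 38.5.
Solving the dual: y* = (0, 2.5, 0.25).
  dual value b^T y* = 38.5.
Strong duality: c^T x* = b^T y*. Confirmed.

38.5


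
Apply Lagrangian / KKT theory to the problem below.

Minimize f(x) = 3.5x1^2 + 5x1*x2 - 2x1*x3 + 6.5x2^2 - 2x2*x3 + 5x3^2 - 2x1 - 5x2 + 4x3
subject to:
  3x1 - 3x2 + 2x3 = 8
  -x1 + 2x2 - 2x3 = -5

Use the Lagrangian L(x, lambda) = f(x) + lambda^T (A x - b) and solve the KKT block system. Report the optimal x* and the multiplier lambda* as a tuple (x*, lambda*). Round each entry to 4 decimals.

Form the Lagrangian:
  L(x, lambda) = (1/2) x^T Q x + c^T x + lambda^T (A x - b)
Stationarity (grad_x L = 0): Q x + c + A^T lambda = 0.
Primal feasibility: A x = b.

This gives the KKT block system:
  [ Q   A^T ] [ x     ]   [-c ]
  [ A    0  ] [ lambda ] = [ b ]

Solving the linear system:
  x*      = (1.1317, -0.7365, 1.1976)
  lambda* = (3.8743, 11.4671)
  f(x*)   = 16.2754

x* = (1.1317, -0.7365, 1.1976), lambda* = (3.8743, 11.4671)
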